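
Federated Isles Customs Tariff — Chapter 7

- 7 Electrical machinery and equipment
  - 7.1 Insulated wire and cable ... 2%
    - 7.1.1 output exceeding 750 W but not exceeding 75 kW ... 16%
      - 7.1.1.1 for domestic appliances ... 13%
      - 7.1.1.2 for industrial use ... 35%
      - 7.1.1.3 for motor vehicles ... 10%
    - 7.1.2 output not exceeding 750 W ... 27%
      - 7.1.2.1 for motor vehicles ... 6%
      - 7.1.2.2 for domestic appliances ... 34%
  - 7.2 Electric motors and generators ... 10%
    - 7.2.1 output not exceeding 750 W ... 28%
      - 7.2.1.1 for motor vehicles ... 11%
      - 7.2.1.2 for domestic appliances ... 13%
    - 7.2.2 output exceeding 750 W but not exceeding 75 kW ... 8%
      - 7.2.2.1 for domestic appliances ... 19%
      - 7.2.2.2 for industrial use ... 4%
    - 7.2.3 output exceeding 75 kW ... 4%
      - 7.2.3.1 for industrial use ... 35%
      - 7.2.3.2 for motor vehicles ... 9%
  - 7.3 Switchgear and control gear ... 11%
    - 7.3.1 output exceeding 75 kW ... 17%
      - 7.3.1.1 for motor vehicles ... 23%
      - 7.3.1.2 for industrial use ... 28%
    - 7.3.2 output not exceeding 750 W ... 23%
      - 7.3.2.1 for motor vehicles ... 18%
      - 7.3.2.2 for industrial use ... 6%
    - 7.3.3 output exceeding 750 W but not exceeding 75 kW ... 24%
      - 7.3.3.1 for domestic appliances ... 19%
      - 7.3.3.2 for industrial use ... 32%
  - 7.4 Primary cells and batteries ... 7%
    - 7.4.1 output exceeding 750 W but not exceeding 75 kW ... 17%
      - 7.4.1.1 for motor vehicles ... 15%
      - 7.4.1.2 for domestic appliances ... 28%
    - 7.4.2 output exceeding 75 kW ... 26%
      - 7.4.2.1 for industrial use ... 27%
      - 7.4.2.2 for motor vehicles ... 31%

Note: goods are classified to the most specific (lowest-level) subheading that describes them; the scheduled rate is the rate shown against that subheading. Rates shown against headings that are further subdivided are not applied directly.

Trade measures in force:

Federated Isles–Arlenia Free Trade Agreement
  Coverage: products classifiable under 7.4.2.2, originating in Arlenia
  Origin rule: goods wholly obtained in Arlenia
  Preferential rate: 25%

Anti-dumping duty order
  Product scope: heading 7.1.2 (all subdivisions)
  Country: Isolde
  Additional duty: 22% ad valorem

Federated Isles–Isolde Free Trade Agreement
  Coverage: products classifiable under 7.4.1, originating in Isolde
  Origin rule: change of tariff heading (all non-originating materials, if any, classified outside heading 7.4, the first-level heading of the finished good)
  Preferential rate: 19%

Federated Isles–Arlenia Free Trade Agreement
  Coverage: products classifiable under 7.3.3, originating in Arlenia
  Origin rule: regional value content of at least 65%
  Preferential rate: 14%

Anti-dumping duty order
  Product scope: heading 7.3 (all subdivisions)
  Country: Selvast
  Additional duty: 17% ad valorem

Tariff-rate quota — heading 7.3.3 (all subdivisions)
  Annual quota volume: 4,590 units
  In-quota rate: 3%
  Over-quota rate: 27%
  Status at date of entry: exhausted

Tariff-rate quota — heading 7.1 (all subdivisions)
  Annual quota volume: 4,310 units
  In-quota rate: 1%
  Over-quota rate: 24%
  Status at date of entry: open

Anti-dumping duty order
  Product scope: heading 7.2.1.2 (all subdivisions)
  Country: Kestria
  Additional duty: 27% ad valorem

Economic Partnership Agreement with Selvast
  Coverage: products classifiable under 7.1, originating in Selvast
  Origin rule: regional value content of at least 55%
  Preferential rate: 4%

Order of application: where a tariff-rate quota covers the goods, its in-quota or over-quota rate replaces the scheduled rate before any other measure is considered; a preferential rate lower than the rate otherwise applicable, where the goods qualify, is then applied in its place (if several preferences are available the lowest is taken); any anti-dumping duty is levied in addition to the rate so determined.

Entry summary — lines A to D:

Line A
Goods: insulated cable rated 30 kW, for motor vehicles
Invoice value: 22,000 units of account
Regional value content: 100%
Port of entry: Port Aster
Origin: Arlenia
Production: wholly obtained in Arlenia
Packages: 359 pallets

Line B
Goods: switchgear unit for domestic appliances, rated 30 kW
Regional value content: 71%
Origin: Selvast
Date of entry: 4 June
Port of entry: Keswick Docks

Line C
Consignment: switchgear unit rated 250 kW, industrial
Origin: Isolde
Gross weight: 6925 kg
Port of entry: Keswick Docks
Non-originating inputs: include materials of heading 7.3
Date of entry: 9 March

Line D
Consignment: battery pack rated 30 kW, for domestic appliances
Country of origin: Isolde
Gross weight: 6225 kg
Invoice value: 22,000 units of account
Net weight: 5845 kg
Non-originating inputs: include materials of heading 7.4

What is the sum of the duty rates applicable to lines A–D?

Line A: insulated cable → 7.1; rated 30 kW → 7.1.1; for motor vehicles → 7.1.1.3. Scheduled 10%. quota on 7.1 open → in-quota 1%; Arlenia agreement on 7.4.2.2: 7.1.1.3 not covered; Arlenia agreement on 7.3.3: 7.1.1.3 not covered. → 1%.
Line B: switchgear unit → 7.3; rated 30 kW → 7.3.3; for domestic appliances → 7.3.3.1. Scheduled 19%. quota on 7.3.3 exhausted → over-quota 27%; Selvast agreement on 7.1: 7.3.3.1 not covered; anti-dumping (Selvast, 7.3): +17%; total 27% + 17% = 44%. → 44%.
Line C: switchgear unit → 7.3; rated 250 kW → 7.3.1; industrial → 7.3.1.2. Scheduled 28%. Isolde agreement on 7.4.1: 7.3.1.2 not covered. → 28%.
Line D: battery pack → 7.4; rated 30 kW → 7.4.1; for domestic appliances → 7.4.1.2. Scheduled 28%. Isolde agreement on 7.4.1: CTH not met. → 28%.
Sum: 1% + 44% + 28% + 28% = 101%.

101%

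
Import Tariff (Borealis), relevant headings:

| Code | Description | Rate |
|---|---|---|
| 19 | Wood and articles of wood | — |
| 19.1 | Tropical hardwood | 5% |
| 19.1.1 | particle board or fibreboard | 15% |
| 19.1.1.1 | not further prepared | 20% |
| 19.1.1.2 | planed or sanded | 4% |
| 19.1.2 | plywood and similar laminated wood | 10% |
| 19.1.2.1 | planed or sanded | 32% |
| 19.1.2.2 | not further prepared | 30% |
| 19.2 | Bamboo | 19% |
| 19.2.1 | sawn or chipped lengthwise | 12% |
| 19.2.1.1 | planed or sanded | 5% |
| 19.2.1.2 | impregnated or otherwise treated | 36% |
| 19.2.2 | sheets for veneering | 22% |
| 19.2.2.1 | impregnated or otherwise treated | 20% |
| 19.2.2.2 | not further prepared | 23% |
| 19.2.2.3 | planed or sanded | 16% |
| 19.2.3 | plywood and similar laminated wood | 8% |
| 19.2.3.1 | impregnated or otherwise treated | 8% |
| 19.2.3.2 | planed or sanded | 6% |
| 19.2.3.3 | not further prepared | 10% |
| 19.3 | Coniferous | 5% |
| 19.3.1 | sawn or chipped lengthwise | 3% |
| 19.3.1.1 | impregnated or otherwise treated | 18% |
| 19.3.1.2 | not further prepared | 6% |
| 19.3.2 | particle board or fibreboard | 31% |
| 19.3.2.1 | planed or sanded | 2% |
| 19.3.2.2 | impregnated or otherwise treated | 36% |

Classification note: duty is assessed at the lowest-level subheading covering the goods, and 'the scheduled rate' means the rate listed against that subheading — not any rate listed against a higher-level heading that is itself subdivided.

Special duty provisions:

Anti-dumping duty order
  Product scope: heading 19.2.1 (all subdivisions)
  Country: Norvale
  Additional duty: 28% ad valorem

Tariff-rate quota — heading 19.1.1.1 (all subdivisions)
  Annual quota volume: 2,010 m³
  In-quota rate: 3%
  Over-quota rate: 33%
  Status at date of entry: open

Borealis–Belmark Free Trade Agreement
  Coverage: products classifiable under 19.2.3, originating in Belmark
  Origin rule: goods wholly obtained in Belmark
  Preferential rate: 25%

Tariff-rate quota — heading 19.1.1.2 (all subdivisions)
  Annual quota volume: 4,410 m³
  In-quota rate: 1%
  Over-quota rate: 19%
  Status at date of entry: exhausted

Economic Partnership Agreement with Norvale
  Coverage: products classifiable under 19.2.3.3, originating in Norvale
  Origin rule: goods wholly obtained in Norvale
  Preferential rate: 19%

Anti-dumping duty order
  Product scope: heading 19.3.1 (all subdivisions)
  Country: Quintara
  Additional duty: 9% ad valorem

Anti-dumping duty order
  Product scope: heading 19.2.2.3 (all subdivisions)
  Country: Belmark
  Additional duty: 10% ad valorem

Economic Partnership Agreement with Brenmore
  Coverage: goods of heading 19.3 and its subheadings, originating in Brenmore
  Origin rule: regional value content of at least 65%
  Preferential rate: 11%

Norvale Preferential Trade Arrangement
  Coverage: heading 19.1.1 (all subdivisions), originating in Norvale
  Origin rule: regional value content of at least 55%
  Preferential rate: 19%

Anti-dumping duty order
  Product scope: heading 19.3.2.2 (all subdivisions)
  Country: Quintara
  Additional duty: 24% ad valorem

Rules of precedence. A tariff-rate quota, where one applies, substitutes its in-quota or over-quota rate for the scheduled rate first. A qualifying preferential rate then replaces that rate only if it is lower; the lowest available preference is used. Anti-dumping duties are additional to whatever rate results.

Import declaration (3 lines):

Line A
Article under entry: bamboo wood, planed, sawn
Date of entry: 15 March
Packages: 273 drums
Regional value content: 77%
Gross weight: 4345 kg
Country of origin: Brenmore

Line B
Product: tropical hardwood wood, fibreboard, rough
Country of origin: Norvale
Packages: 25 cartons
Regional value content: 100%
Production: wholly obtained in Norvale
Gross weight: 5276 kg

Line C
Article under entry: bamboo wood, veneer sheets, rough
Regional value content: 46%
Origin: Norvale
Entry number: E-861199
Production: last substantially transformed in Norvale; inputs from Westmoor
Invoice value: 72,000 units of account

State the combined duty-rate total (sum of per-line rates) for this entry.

31%

Line A: bamboo → 19.2; sawn → 19.2.1; planed → 19.2.1.1. Scheduled 5%. Brenmore agreement on 19.3: 19.2.1.1 not covered. → 5%.
Line B: tropical hardwood → 19.1; fibreboard → 19.1.1; rough → 19.1.1.1. Scheduled 20%. quota on 19.1.1.1 open → in-quota 3%; Norvale agreement on 19.2.3.3: 19.1.1.1 not covered; Norvale agreement on 19.1.1: RVC ≥ 55% → 19% available; preference 19% not lower than 3% → no reduction. → 3%.
Line C: bamboo → 19.2; veneer sheets → 19.2.2; rough → 19.2.2.2. Scheduled 23%. Norvale agreement on 19.2.3.3: 19.2.2.2 not covered; Norvale agreement on 19.1.1: 19.2.2.2 not covered. → 23%.
Sum: 5% + 3% + 23% = 31%.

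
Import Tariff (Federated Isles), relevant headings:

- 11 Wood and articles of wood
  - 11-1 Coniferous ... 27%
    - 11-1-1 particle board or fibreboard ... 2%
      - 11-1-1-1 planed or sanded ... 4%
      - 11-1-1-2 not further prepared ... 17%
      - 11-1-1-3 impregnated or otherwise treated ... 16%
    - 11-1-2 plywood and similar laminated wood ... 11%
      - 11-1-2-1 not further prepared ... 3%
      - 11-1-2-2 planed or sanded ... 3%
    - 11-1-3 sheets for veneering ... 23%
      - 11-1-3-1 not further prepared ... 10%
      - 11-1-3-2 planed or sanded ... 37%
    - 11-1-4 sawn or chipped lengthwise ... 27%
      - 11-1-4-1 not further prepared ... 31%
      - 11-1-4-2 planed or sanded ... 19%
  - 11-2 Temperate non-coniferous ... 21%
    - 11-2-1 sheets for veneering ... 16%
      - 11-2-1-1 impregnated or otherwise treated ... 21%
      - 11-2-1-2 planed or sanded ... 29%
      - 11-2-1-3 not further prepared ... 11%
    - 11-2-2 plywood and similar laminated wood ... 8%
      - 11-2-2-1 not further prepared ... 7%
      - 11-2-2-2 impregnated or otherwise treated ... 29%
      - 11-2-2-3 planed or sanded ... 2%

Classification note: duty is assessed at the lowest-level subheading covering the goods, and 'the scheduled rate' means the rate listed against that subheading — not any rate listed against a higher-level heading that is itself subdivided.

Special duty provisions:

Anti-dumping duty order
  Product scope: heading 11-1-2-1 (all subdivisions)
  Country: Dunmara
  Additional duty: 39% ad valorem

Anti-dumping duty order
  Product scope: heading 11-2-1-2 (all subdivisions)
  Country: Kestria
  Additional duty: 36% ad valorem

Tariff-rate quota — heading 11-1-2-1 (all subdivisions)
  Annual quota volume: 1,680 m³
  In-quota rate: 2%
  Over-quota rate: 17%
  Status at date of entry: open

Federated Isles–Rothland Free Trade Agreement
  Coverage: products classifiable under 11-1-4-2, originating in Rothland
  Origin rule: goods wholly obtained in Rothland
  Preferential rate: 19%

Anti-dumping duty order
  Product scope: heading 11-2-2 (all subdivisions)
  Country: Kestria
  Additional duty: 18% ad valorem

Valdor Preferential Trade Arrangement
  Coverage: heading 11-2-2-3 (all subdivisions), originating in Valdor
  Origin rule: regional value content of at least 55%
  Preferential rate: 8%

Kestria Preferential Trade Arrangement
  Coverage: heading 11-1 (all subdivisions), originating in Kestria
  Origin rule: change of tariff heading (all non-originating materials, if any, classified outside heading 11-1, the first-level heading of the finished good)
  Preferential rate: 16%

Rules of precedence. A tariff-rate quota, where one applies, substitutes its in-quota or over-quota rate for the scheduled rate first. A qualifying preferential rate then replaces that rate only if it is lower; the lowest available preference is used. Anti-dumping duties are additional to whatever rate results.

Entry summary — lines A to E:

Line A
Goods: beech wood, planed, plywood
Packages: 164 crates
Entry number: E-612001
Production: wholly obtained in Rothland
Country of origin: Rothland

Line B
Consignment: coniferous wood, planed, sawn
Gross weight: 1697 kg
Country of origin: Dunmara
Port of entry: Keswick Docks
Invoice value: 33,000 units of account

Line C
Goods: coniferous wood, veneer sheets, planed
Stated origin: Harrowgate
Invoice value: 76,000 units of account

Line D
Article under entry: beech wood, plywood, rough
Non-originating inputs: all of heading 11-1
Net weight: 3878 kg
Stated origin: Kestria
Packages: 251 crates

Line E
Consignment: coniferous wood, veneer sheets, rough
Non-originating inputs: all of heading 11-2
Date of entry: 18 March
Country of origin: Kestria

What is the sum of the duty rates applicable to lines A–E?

93%

Line A: beech → 11-2; plywood → 11-2-2; planed → 11-2-2-3. Scheduled 2%. Rothland agreement on 11-1-4-2: 11-2-2-3 not covered. → 2%.
Line B: coniferous → 11-1; sawn → 11-1-4; planed → 11-1-4-2. Scheduled 19%. No special measure applies. → 19%.
Line C: coniferous → 11-1; veneer sheets → 11-1-3; planed → 11-1-3-2. Scheduled 37%. No special measure applies. → 37%.
Line D: beech → 11-2; plywood → 11-2-2; rough → 11-2-2-1. Scheduled 7%. Kestria agreement on 11-1: 11-2-2-1 not covered; anti-dumping (Kestria, 11-2-2): +18%; total 7% + 18% = 25%. → 25%.
Line E: coniferous → 11-1; veneer sheets → 11-1-3; rough → 11-1-3-1. Scheduled 10%. Kestria agreement on 11-1: CTH met → 16% available; preference 16% not lower than 10% → no reduction. → 10%.
Sum: 2% + 19% + 37% + 25% + 10% = 93%.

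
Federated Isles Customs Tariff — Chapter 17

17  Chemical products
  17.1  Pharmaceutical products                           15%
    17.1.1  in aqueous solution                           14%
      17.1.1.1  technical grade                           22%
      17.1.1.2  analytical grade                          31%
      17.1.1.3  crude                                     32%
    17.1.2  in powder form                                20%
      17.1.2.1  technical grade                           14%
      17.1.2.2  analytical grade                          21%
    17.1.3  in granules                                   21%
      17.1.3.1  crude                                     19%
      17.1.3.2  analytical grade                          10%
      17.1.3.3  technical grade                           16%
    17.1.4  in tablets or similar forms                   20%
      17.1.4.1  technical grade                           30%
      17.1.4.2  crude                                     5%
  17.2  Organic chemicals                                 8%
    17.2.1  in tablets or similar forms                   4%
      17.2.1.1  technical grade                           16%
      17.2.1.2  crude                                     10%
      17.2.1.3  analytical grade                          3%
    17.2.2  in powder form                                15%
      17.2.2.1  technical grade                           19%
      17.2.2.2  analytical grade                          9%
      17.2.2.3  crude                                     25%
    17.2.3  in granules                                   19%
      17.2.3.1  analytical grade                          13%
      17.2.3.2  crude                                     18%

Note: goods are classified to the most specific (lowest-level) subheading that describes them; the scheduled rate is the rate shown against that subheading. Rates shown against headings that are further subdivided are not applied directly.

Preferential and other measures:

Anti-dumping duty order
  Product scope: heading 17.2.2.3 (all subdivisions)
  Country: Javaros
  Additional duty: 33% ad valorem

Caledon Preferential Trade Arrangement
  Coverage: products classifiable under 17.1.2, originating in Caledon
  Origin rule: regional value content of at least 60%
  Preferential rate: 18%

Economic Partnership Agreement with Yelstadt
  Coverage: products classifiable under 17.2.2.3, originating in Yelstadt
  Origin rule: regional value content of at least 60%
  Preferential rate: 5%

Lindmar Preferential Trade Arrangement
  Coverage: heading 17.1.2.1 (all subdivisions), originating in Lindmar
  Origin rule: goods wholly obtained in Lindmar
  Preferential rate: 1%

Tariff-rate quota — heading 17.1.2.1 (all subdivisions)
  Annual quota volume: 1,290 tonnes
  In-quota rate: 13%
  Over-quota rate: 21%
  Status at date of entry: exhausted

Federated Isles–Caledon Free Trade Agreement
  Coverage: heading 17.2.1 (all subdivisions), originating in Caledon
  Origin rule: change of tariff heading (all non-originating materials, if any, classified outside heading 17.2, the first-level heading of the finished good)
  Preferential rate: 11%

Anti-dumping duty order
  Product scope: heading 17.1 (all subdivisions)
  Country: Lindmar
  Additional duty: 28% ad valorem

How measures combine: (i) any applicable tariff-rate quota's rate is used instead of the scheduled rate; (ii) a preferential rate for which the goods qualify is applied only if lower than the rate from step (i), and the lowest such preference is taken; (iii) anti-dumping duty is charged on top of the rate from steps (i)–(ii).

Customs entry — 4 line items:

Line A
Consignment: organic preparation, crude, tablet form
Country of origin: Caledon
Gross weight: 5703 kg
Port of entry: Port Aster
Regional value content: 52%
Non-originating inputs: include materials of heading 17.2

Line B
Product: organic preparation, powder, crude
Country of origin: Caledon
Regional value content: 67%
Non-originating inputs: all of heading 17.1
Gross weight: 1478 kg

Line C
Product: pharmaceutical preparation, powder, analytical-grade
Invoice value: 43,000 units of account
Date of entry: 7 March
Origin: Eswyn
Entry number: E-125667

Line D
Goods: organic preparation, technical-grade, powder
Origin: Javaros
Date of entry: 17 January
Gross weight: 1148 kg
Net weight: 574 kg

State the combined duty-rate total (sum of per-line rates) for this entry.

Line A: organic → 17.2; tablet form → 17.2.1; crude → 17.2.1.2. Scheduled 10%. Caledon agreement on 17.1.2: 17.2.1.2 not covered; Caledon agreement on 17.2.1: CTH not met. → 10%.
Line B: organic → 17.2; powder → 17.2.2; crude → 17.2.2.3. Scheduled 25%. Caledon agreement on 17.1.2: 17.2.2.3 not covered; Caledon agreement on 17.2.1: 17.2.2.3 not covered. → 25%.
Line C: pharmaceutical → 17.1; powder → 17.1.2; analytical-grade → 17.1.2.2. Scheduled 21%. No special measure applies. → 21%.
Line D: organic → 17.2; powder → 17.2.2; technical-grade → 17.2.2.1. Scheduled 19%. No special measure applies. → 19%.
Sum: 10% + 25% + 21% + 19% = 75%.

75%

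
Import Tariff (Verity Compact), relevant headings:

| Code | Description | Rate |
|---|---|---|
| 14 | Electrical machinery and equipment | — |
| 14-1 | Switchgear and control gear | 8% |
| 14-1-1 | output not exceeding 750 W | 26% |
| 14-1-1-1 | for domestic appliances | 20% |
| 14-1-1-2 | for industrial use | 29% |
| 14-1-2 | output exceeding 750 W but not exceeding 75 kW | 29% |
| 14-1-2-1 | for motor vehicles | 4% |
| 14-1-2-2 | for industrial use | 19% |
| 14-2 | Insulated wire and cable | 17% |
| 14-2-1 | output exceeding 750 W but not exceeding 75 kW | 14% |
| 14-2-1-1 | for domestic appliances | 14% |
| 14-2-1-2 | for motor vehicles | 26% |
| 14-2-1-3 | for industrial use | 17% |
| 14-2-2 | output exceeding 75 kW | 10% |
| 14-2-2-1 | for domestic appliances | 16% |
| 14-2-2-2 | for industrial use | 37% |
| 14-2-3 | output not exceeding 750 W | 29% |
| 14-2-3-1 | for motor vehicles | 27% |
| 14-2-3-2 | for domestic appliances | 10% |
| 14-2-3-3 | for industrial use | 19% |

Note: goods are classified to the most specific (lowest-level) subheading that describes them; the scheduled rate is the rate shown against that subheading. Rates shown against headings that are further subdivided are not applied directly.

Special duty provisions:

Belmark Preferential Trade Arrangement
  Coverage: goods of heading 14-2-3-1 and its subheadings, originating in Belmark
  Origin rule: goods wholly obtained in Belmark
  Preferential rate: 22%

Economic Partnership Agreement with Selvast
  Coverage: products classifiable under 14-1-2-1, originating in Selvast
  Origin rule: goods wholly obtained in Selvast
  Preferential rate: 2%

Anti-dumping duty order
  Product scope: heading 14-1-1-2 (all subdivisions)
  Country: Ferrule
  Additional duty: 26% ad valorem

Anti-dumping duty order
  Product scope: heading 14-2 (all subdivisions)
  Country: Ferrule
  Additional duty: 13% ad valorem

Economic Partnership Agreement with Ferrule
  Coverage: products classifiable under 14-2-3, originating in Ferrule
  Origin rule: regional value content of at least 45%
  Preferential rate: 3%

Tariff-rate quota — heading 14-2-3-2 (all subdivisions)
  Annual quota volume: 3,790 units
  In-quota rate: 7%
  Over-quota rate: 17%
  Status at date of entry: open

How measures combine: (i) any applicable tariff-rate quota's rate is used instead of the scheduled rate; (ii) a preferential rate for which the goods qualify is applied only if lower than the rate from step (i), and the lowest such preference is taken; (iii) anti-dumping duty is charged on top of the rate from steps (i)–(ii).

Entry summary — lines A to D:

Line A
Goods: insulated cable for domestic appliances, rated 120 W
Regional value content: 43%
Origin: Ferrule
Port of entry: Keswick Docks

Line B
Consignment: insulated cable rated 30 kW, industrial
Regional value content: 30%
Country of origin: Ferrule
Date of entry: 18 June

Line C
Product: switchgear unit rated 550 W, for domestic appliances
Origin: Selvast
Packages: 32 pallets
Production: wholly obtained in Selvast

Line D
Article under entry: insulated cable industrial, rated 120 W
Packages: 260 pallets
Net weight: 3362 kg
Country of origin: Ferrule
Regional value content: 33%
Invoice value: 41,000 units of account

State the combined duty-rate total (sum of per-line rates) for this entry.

102%

Line A: insulated cable → 14-2; rated 120 W → 14-2-3; for domestic appliances → 14-2-3-2. Scheduled 10%. quota on 14-2-3-2 open → in-quota 7%; Ferrule agreement on 14-2-3: RVC < 45%; anti-dumping (Ferrule, 14-2): +13%; total 7% + 13% = 20%. → 20%.
Line B: insulated cable → 14-2; rated 30 kW → 14-2-1; industrial → 14-2-1-3. Scheduled 17%. Ferrule agreement on 14-2-3: 14-2-1-3 not covered; anti-dumping (Ferrule, 14-2): +13%; total 17% + 13% = 30%. → 30%.
Line C: switchgear unit → 14-1; rated 550 W → 14-1-1; for domestic appliances → 14-1-1-1. Scheduled 20%. Selvast agreement on 14-1-2-1: 14-1-1-1 not covered. → 20%.
Line D: insulated cable → 14-2; rated 120 W → 14-2-3; industrial → 14-2-3-3. Scheduled 19%. Ferrule agreement on 14-2-3: RVC < 45%; anti-dumping (Ferrule, 14-2): +13%; total 19% + 13% = 32%. → 32%.
Sum: 20% + 30% + 20% + 32% = 102%.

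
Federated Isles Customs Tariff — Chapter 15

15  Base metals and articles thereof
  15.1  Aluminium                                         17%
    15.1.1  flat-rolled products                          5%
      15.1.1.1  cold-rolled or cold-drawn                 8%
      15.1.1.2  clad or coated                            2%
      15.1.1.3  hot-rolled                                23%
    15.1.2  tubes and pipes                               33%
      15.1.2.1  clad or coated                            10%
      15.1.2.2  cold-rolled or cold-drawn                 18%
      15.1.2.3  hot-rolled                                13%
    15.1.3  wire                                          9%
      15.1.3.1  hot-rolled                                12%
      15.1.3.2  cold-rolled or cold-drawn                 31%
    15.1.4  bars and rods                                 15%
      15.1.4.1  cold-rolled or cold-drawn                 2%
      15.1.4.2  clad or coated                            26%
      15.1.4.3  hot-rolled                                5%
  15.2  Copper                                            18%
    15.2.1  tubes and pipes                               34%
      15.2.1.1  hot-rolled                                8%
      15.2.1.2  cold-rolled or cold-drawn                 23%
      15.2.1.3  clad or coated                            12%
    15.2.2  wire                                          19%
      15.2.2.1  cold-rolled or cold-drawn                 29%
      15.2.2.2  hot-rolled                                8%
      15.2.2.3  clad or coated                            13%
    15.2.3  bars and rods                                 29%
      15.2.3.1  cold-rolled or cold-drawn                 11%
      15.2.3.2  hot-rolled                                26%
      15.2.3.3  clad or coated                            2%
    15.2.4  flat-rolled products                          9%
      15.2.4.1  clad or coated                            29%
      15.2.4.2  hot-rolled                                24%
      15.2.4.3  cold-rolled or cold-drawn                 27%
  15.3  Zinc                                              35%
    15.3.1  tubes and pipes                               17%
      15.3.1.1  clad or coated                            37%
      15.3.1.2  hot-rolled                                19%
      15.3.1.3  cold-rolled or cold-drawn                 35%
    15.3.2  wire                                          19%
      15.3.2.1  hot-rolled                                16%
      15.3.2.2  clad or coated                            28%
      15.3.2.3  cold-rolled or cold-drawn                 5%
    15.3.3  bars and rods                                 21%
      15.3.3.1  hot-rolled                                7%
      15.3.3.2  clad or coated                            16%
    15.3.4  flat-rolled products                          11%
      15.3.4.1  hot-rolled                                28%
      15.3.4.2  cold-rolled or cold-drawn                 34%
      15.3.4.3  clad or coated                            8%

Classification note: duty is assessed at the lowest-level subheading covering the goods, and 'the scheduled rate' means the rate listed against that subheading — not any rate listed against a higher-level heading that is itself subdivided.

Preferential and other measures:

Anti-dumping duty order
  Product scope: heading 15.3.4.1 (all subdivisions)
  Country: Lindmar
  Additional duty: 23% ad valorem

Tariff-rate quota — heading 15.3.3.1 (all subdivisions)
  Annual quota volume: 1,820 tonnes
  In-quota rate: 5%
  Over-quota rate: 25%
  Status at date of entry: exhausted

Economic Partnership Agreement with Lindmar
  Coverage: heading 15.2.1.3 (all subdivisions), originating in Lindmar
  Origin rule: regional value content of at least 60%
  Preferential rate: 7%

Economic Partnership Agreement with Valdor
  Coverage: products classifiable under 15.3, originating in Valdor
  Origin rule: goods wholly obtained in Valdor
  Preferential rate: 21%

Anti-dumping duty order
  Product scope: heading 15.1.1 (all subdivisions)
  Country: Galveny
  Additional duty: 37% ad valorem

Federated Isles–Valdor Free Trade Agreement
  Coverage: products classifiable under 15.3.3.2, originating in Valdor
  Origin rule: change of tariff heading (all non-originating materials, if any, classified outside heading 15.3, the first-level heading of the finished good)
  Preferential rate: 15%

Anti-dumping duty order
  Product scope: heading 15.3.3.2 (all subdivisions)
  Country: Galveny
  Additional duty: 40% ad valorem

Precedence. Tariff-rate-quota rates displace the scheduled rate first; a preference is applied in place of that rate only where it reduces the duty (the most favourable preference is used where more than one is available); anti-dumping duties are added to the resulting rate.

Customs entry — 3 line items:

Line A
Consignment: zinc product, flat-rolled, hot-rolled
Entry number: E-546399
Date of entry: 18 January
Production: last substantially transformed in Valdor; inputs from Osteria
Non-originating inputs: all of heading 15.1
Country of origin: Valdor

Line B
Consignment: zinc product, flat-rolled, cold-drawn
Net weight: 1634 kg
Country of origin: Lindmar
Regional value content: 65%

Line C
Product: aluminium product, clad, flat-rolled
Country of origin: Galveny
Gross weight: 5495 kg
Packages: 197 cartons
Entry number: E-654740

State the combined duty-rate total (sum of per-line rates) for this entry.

Line A: zinc → 15.3; flat-rolled → 15.3.4; hot-rolled → 15.3.4.1. Scheduled 28%. Valdor agreement on 15.3: not wholly obtained; Valdor agreement on 15.3.3.2: 15.3.4.1 not covered. → 28%.
Line B: zinc → 15.3; flat-rolled → 15.3.4; cold-drawn → 15.3.4.2. Scheduled 34%. Lindmar agreement on 15.2.1.3: 15.3.4.2 not covered. → 34%.
Line C: aluminium → 15.1; flat-rolled → 15.1.1; clad → 15.1.1.2. Scheduled 2%. anti-dumping (Galveny, 15.1.1): +37%; total 2% + 37% = 39%. → 39%.
Sum: 28% + 34% + 39% = 101%.

101%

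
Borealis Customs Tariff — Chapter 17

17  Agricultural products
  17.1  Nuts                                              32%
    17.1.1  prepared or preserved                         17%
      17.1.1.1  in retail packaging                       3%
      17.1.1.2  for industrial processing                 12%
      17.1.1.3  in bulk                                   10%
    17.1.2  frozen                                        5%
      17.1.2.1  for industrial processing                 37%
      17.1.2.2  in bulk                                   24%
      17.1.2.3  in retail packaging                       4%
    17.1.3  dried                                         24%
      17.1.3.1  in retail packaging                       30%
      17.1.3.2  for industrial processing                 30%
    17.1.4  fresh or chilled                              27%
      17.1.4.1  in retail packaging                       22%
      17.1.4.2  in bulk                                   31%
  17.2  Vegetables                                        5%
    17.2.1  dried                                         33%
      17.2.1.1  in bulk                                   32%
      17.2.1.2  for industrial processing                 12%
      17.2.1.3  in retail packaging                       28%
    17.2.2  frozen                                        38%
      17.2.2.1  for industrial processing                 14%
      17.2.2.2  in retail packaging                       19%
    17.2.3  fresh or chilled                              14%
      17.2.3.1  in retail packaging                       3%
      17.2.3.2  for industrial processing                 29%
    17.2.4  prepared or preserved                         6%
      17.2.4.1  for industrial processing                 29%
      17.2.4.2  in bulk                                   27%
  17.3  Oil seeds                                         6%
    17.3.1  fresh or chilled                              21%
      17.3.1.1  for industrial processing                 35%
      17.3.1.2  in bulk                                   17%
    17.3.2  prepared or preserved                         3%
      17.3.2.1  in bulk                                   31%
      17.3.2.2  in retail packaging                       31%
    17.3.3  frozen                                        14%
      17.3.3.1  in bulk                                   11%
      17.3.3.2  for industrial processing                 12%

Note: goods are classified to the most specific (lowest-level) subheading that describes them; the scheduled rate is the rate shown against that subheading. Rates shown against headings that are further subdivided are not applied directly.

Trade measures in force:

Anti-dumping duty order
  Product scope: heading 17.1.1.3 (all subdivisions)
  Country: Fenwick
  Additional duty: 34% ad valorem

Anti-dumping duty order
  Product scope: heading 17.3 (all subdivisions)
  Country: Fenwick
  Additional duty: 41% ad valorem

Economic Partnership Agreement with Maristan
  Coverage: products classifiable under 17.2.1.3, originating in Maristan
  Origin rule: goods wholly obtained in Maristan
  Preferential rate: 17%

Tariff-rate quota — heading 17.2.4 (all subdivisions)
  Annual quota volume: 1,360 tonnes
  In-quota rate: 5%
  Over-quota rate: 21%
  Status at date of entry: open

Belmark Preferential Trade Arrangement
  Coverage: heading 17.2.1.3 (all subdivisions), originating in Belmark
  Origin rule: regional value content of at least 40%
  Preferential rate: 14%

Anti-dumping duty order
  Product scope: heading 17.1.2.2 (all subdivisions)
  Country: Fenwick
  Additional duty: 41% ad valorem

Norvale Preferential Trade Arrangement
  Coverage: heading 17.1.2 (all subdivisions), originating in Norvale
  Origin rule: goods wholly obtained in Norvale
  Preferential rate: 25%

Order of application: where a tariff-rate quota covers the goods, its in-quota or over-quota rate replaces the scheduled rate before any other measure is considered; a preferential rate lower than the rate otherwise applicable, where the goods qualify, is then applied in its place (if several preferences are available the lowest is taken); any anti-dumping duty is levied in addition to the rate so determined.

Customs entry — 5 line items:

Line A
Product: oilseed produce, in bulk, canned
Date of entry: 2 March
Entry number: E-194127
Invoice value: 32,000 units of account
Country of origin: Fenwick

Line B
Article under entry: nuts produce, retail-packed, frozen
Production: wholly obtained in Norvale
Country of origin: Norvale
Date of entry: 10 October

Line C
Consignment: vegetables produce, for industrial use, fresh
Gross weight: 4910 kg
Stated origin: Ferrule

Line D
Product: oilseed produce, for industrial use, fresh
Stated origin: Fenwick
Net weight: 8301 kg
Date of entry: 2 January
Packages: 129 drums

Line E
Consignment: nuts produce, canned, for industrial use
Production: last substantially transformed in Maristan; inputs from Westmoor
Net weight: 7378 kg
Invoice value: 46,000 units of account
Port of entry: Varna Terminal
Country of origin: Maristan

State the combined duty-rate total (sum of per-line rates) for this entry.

193%

Line A: oilseed → 17.3; canned → 17.3.2; in bulk → 17.3.2.1. Scheduled 31%. anti-dumping (Fenwick, 17.3): +41%; total 31% + 41% = 72%. → 72%.
Line B: nuts → 17.1; frozen → 17.1.2; retail-packed → 17.1.2.3. Scheduled 4%. Norvale agreement on 17.1.2: wholly obtained → 25% available; preference 25% not lower than 4% → no reduction. → 4%.
Line C: vegetables → 17.2; fresh → 17.2.3; for industrial use → 17.2.3.2. Scheduled 29%. No special measure applies. → 29%.
Line D: oilseed → 17.3; fresh → 17.3.1; for industrial use → 17.3.1.1. Scheduled 35%. anti-dumping (Fenwick, 17.3): +41%; total 35% + 41% = 76%. → 76%.
Line E: nuts → 17.1; canned → 17.1.1; for industrial use → 17.1.1.2. Scheduled 12%. Maristan agreement on 17.2.1.3: 17.1.1.2 not covered. → 12%.
Sum: 72% + 4% + 29% + 76% + 12% = 193%.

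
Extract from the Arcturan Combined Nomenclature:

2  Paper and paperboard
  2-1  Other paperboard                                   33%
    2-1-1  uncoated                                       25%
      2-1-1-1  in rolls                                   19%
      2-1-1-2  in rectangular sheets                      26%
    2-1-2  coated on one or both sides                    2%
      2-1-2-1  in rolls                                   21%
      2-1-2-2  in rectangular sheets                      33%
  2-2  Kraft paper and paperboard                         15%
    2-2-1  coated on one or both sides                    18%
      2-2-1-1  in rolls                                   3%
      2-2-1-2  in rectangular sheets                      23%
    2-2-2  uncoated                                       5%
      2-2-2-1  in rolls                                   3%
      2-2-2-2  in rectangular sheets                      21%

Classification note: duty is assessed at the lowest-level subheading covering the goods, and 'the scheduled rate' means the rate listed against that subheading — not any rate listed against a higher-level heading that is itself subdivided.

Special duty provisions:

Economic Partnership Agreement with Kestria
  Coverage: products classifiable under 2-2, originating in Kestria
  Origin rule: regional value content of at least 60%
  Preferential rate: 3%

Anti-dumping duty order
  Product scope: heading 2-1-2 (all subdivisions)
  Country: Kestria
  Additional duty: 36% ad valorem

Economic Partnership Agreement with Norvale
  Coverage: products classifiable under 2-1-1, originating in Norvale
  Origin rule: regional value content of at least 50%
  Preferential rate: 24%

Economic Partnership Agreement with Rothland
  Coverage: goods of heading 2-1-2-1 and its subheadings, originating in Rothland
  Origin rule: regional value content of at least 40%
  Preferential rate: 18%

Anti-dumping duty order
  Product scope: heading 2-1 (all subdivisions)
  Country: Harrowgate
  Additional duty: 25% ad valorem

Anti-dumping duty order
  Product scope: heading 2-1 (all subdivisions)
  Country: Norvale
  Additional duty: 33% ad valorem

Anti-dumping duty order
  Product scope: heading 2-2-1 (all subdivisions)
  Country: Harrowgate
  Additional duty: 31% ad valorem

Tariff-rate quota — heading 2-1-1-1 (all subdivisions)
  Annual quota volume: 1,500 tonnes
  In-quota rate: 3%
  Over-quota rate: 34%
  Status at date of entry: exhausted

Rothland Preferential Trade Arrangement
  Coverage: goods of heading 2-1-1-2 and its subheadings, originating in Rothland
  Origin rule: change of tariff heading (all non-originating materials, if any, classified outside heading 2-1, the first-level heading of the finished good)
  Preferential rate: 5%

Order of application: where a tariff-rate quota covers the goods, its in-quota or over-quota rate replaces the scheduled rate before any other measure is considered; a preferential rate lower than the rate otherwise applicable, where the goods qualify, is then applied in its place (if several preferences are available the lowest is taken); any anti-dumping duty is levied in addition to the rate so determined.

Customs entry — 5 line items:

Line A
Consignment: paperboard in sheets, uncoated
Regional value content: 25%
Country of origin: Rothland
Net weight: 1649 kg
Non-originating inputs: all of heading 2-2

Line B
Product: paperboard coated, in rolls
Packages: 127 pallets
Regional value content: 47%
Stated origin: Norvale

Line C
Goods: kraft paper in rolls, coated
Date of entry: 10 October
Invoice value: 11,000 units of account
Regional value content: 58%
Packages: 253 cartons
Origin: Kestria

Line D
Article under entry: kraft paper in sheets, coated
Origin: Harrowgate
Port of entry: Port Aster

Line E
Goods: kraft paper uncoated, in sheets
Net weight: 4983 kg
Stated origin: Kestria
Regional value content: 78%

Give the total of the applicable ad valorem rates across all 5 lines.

119%

Line A: paperboard → 2-1; uncoated → 2-1-1; in sheets → 2-1-1-2. Scheduled 26%. Rothland agreement on 2-1-2-1: 2-1-1-2 not covered; Rothland agreement on 2-1-1-2: CTH met → 5% available; preferential 5%. → 5%.
Line B: paperboard → 2-1; coated → 2-1-2; in rolls → 2-1-2-1. Scheduled 21%. Norvale agreement on 2-1-1: 2-1-2-1 not covered; anti-dumping (Norvale, 2-1): +33%; total 21% + 33% = 54%. → 54%.
Line C: kraft paper → 2-2; coated → 2-2-1; in rolls → 2-2-1-1. Scheduled 3%. Kestria agreement on 2-2: RVC < 60%. → 3%.
Line D: kraft paper → 2-2; coated → 2-2-1; in sheets → 2-2-1-2. Scheduled 23%. anti-dumping (Harrowgate, 2-2-1): +31%; total 23% + 31% = 54%. → 54%.
Line E: kraft paper → 2-2; uncoated → 2-2-2; in sheets → 2-2-2-2. Scheduled 21%. Kestria agreement on 2-2: RVC ≥ 60% → 3% available; preferential 3%. → 3%.
Sum: 5% + 54% + 3% + 54% + 3% = 119%.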